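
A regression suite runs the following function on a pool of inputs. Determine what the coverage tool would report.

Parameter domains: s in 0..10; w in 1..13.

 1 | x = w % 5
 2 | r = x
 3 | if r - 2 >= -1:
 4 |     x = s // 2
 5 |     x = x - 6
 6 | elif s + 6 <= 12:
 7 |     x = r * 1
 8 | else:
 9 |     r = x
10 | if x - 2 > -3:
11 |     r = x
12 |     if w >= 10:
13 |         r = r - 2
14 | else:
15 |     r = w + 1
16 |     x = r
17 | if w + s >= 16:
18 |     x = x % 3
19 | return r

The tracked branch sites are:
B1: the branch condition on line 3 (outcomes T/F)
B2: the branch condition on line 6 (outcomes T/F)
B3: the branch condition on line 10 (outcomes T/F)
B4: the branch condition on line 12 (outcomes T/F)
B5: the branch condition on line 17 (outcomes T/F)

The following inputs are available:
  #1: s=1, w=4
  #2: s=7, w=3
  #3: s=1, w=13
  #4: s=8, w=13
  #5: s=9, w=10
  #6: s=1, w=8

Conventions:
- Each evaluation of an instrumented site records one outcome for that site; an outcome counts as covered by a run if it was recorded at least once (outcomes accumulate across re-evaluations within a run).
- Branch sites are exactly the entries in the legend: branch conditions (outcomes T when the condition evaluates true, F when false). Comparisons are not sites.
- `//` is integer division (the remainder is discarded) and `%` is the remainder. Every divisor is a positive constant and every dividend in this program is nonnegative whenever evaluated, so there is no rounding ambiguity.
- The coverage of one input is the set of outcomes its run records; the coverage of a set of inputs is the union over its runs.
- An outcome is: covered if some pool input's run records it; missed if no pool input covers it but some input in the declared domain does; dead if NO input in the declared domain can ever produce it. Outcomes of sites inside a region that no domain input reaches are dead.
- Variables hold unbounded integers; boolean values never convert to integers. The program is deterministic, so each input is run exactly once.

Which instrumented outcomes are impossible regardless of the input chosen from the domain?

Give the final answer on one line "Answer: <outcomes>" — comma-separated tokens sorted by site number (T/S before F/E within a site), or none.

sweeping the full domain (143 inputs) for each outcome:
  reachable outcomes have witnesses, e.g. B1=T (e.g. s=0, w=1), B1=F (e.g. s=0, w=5), B2=T (e.g. s=0, w=5), B2=F (e.g. s=7, w=5)

Answer: none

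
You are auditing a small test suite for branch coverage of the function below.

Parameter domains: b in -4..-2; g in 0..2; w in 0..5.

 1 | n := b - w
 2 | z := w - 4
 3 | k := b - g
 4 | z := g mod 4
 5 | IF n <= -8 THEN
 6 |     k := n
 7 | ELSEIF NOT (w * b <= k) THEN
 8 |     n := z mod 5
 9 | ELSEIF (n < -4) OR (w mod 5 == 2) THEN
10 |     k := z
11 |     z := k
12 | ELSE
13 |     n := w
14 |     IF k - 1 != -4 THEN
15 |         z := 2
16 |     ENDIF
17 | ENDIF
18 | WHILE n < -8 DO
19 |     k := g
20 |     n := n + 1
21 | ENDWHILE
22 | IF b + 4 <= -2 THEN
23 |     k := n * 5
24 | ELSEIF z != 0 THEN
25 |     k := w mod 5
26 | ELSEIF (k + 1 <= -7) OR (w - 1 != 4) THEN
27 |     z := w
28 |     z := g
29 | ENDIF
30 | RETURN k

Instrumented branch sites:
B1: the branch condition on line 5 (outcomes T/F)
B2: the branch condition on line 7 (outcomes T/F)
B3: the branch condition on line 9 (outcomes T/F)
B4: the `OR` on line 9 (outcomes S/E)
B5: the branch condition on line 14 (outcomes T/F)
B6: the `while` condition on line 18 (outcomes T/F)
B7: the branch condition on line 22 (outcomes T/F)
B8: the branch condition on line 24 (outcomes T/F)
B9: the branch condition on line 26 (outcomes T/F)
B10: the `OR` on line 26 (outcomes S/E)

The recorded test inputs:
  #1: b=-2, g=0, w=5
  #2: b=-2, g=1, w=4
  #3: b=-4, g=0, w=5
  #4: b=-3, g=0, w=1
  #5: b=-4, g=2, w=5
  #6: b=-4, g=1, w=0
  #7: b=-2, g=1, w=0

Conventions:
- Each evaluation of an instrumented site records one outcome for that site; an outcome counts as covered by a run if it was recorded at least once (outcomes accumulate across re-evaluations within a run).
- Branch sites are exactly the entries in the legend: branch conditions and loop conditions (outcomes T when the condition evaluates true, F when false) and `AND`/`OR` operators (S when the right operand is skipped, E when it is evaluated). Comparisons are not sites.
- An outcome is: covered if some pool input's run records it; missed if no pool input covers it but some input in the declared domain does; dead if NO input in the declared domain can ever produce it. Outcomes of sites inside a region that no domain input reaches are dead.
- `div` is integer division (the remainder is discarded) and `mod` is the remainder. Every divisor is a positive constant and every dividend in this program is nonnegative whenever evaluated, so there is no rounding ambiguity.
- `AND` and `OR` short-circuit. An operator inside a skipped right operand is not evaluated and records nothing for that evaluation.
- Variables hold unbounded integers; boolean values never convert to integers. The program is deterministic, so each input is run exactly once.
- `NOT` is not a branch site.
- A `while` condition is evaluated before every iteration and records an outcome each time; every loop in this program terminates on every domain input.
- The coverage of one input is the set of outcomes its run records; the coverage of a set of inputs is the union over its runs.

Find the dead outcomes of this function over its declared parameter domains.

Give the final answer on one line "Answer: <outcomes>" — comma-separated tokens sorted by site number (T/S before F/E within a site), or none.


exhaustive pass over the 54-input domain:
  B7=T: zero occurrences over every domain input -> dead
  reachable outcomes have witnesses, e.g. B1=T (e.g. b=-4, g=0, w=4), B1=F (e.g. b=-4, g=0, w=0), B2=T (e.g. b=-4, g=0, w=0), B2=F (e.g. b=-4, g=0, w=1)
Answer: B7=T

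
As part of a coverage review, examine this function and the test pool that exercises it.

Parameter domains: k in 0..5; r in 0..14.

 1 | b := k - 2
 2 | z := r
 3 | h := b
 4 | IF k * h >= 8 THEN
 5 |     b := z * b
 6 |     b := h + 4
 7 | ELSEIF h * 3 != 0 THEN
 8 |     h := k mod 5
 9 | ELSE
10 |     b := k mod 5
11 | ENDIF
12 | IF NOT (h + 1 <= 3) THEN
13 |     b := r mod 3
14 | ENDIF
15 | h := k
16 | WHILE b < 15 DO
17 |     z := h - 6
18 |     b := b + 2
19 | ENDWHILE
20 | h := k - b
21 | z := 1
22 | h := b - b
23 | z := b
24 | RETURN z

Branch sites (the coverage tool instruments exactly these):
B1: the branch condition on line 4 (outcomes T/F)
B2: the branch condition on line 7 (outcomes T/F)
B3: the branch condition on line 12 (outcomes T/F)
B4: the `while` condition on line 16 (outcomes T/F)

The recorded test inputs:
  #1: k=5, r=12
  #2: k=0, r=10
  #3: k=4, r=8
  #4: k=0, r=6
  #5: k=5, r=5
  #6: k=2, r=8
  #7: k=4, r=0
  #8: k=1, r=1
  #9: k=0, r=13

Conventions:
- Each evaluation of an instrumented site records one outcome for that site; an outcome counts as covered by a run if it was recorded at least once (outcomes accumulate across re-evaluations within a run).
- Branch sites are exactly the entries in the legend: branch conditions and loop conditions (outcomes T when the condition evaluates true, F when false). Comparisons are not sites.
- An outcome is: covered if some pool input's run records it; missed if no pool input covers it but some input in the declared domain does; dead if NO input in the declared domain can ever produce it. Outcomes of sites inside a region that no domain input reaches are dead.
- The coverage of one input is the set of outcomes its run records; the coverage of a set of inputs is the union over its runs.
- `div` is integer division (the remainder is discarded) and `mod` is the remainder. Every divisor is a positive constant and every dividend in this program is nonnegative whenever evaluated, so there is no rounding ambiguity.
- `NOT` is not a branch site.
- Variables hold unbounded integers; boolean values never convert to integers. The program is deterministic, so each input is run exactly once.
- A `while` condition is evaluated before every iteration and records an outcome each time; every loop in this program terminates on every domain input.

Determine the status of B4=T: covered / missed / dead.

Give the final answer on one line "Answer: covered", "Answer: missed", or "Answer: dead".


B4=T is recorded by pool input(s) 1, 2, 3, 4, 5, 6, 7, 8, 9 -> covered
Answer: covered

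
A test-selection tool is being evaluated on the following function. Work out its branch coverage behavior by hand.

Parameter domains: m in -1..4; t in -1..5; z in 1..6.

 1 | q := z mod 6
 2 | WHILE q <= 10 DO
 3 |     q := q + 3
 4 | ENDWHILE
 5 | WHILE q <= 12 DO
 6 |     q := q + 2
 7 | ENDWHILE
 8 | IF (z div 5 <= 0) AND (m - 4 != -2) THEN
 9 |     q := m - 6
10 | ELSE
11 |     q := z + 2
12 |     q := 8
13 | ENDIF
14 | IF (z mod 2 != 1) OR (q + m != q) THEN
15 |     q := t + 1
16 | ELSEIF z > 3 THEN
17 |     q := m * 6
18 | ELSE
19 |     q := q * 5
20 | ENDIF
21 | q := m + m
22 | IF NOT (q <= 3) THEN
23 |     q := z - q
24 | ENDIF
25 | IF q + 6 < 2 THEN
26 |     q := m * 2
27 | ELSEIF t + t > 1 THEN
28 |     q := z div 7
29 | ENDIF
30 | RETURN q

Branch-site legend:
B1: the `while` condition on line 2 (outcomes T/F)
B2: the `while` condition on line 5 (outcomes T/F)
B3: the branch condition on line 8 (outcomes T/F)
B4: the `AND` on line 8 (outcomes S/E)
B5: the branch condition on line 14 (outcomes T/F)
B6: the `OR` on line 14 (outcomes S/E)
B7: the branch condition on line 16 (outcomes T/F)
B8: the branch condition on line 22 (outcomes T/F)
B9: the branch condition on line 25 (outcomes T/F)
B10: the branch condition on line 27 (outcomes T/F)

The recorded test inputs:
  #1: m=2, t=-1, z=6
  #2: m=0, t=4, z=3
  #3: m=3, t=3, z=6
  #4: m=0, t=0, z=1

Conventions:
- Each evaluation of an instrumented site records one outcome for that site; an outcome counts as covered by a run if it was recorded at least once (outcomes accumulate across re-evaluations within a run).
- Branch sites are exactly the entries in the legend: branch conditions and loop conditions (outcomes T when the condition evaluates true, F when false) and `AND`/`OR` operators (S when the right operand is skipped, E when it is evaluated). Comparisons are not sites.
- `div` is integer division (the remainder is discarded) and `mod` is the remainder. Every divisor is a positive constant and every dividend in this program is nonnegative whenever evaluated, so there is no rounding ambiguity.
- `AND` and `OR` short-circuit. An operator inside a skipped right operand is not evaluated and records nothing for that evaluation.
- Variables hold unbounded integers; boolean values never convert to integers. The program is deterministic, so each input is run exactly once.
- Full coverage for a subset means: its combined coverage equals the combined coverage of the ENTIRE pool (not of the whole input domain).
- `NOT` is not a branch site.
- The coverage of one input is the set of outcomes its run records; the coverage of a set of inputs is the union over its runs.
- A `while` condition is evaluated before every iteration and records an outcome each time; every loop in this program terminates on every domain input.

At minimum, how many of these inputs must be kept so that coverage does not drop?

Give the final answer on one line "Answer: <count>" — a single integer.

run #1 (m=2, t=-1, z=6) runs B1->T, B1->T, B1->T, B1->T, B1->F, B2->T, B2->F, B4->S, B3->F, B6->S, B5->T, B8->T, B9->F, B10->F; records B1=T, B1=F, B2=T, B2=F, B3=F, B4=S, B5=T, B6=S, B8=T, B9=F, B10=F
run #2 (m=0, t=4, z=3) runs B1->T, B1->T, B1->T, B1->F, B2->T, B2->F, B4->E, B3->T, B6->E, B5->F, B7->F, B8->F, B9->F, B10->T; records B1=T, B1=F, B2=T, B2=F, B3=T, B4=E, B5=F, B6=E, B7=F, B8=F, B9=F, B10=T
run #3 (m=3, t=3, z=6) runs B1->T, B1->T, B1->T, B1->T, B1->F, B2->T, B2->F, B4->S, B3->F, B6->S, B5->T, B8->T, B9->F, B10->T; records B1=T, B1=F, B2=T, B2=F, B3=F, B4=S, B5=T, B6=S, B8=T, B9=F, B10=T
run #4 (m=0, t=0, z=1) runs B1->T, B1->T, B1->T, B1->T, B1->F, B2->F, B4->E, B3->T, B6->E, B5->F, B7->F, B8->F, B9->F, B10->F; records B1=T, B1=F, B2=F, B3=T, B4=E, B5=F, B6=E, B7=F, B8=F, B9=F, B10=F
pool-wide coverage (18 outcomes): B1=T, B1=F, B2=T, B2=F, B3=T, B3=F, B4=S, B4=E, B5=T, B5=F, B6=S, B6=E, B7=F, B8=T, B8=F, B9=F, B10=T, B10=F
size 1 is not enough: best union over all size-1 subsets is 12/18
size 2: inputs {1, 2} cover all 18 outcomes, and no lexicographically smaller subset of this size does

Answer: 2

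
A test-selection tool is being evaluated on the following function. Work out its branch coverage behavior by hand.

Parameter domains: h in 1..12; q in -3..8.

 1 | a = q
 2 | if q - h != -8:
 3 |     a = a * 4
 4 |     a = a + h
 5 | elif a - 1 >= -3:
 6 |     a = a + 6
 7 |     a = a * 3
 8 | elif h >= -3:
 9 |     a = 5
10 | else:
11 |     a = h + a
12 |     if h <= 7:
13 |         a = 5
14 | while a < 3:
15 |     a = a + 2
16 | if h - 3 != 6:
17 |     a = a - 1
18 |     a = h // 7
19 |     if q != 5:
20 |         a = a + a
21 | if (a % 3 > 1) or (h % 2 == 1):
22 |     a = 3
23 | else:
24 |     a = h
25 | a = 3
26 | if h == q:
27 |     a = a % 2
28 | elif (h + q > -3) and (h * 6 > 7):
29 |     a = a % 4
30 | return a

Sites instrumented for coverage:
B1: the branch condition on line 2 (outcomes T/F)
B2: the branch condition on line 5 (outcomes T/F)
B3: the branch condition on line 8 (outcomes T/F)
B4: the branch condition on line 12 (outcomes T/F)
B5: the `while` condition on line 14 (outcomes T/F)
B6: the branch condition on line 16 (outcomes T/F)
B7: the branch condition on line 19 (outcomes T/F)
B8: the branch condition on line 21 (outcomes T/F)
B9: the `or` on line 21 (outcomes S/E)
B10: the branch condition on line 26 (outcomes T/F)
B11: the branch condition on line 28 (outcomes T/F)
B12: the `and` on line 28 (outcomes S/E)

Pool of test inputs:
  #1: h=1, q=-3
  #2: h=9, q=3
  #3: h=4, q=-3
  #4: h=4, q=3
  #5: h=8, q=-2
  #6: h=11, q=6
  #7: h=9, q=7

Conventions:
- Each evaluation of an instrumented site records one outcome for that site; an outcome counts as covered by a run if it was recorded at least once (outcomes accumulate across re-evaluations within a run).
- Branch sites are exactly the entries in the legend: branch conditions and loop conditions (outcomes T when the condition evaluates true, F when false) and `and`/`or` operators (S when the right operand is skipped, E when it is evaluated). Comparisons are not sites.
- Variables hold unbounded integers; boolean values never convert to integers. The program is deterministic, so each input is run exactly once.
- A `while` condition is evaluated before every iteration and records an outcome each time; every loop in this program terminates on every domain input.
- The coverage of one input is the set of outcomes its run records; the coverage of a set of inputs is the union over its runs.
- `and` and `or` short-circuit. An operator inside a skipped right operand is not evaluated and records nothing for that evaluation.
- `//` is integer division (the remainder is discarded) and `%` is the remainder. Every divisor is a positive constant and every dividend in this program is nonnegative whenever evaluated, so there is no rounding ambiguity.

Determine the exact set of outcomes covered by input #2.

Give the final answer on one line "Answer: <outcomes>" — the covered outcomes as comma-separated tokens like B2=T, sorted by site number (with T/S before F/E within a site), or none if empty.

Simulating input #2 (h=9, q=3) step by step:
  B1->T, B5->F, B6->F, B9->E, B8->T, B10->F, B12->E, B11->T
distinct outcomes covered: B1=T, B5=F, B6=F, B8=T, B9=E, B10=F, B11=T, B12=E

Answer: B1=T, B5=F, B6=F, B8=T, B9=E, B10=F, B11=T, B12=E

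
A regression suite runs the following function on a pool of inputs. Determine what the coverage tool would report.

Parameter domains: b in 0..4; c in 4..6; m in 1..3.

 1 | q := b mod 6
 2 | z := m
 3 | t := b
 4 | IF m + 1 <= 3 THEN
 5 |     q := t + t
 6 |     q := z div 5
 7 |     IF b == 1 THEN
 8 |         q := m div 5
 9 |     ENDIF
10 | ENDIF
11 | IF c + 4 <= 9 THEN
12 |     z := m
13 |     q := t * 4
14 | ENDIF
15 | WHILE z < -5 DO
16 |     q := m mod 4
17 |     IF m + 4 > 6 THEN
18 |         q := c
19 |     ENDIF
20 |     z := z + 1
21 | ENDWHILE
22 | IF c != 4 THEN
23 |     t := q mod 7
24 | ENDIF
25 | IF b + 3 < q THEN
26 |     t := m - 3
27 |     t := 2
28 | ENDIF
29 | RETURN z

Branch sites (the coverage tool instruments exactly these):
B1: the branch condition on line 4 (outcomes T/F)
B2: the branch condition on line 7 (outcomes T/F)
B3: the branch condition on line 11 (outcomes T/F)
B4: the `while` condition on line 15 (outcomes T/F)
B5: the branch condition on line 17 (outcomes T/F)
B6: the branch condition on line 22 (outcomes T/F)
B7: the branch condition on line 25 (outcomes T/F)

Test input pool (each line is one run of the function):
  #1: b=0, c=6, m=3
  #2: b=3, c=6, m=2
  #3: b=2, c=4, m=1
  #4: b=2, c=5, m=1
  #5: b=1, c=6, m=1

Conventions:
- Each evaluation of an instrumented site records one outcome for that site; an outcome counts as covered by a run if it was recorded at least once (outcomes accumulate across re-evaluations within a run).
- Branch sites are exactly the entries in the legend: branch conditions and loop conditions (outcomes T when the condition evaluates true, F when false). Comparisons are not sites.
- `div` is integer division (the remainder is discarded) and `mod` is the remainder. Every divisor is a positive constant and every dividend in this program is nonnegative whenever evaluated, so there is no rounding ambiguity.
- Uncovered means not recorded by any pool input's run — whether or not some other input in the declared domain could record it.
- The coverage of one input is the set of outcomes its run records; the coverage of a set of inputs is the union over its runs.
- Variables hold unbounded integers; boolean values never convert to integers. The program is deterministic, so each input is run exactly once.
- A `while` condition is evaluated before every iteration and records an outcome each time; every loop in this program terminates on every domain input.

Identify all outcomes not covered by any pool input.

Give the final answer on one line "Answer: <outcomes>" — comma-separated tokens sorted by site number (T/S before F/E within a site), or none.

test 1 (b=0, c=6, m=3) fires B1->F, B3->F, B4->F, B6->T, B7->F; hits B1=F, B3=F, B4=F, B6=T, B7=F
test 2 (b=3, c=6, m=2) fires B1->T, B2->F, B3->F, B4->F, B6->T, B7->F; hits B1=T, B2=F, B3=F, B4=F, B6=T, B7=F
test 3 (b=2, c=4, m=1) fires B1->T, B2->F, B3->T, B4->F, B6->F, B7->T; hits B1=T, B2=F, B3=T, B4=F, B6=F, B7=T
test 4 (b=2, c=5, m=1) fires B1->T, B2->F, B3->T, B4->F, B6->T, B7->T; hits B1=T, B2=F, B3=T, B4=F, B6=T, B7=T
test 5 (b=1, c=6, m=1) fires B1->T, B2->T, B3->F, B4->F, B6->T, B7->F; hits B1=T, B2=T, B3=F, B4=F, B6=T, B7=F
union over the pool: B1=T, B1=F, B2=T, B2=F, B3=T, B3=F, B4=F, B6=T, B6=F, B7=T, B7=F
uncovered (3 of 14): B4=T, B5=T, B5=F

Answer: B4=T, B5=T, B5=F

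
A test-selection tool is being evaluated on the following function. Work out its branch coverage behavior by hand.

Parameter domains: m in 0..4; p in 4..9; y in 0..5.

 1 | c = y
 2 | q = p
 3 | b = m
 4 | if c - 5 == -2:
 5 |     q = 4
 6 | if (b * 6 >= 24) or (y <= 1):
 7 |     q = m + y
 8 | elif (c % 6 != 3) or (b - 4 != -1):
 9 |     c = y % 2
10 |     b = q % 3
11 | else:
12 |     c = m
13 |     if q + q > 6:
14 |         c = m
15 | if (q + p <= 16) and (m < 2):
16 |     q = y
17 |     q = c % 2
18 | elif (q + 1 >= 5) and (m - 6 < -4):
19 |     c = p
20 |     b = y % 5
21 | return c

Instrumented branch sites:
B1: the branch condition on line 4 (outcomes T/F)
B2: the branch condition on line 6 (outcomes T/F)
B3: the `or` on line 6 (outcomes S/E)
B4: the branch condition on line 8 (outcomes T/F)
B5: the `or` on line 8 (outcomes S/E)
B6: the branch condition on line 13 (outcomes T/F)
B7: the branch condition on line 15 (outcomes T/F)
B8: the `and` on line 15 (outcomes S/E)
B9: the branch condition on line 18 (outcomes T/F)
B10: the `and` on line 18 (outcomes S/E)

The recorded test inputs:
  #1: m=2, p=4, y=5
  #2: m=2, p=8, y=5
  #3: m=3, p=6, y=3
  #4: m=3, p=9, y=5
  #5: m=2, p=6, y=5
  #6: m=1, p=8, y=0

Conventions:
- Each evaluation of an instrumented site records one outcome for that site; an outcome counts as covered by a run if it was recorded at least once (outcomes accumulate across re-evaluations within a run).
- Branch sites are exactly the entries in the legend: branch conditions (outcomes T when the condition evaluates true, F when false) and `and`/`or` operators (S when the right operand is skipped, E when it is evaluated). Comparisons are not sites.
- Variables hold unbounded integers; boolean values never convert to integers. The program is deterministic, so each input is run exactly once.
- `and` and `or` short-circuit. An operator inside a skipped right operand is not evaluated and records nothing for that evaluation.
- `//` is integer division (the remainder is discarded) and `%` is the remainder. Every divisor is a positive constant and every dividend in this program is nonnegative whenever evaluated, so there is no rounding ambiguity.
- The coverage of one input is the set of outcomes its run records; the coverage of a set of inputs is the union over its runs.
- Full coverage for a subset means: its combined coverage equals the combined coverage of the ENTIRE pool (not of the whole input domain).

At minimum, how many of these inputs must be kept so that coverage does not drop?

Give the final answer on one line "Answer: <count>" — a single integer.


#1 (m=2, p=4, y=5) -> B1->F, B3->E, B2->F, B5->S, B4->T, B8->E, B7->F, B10->E, B9->F; covered: B1=F, B2=F, B3=E, B4=T, B5=S, B7=F, B8=E, B9=F, B10=E
#2 (m=2, p=8, y=5) -> B1->F, B3->E, B2->F, B5->S, B4->T, B8->E, B7->F, B10->E, B9->F; covered: B1=F, B2=F, B3=E, B4=T, B5=S, B7=F, B8=E, B9=F, B10=E
#3 (m=3, p=6, y=3) -> B1->T, B3->E, B2->F, B5->E, B4->F, B6->T, B8->E, B7->F, B10->E, B9->F; covered: B1=T, B2=F, B3=E, B4=F, B5=E, B6=T, B7=F, B8=E, B9=F, B10=E
#4 (m=3, p=9, y=5) -> B1->F, B3->E, B2->F, B5->S, B4->T, B8->S, B7->F, B10->E, B9->F; covered: B1=F, B2=F, B3=E, B4=T, B5=S, B7=F, B8=S, B9=F, B10=E
#5 (m=2, p=6, y=5) -> B1->F, B3->E, B2->F, B5->S, B4->T, B8->E, B7->F, B10->E, B9->F; covered: B1=F, B2=F, B3=E, B4=T, B5=S, B7=F, B8=E, B9=F, B10=E
#6 (m=1, p=8, y=0) -> B1->F, B3->E, B2->T, B8->E, B7->T; covered: B1=F, B2=T, B3=E, B7=T, B8=E
the full pool covers 16 outcomes: B1=T, B1=F, B2=T, B2=F, B3=E, B4=T, B4=F, B5=S, B5=E, B6=T, B7=T, B7=F, B8=S, B8=E, B9=F, B10=E
every size-1 subset falls short of the 16 outcomes (best: 10/16)
every size-2 subset falls short of the 16 outcomes (best: 14/16)
size 3: inputs {3, 4, 6} cover all 16 outcomes, and no lexicographically smaller subset of this size does
Answer: 3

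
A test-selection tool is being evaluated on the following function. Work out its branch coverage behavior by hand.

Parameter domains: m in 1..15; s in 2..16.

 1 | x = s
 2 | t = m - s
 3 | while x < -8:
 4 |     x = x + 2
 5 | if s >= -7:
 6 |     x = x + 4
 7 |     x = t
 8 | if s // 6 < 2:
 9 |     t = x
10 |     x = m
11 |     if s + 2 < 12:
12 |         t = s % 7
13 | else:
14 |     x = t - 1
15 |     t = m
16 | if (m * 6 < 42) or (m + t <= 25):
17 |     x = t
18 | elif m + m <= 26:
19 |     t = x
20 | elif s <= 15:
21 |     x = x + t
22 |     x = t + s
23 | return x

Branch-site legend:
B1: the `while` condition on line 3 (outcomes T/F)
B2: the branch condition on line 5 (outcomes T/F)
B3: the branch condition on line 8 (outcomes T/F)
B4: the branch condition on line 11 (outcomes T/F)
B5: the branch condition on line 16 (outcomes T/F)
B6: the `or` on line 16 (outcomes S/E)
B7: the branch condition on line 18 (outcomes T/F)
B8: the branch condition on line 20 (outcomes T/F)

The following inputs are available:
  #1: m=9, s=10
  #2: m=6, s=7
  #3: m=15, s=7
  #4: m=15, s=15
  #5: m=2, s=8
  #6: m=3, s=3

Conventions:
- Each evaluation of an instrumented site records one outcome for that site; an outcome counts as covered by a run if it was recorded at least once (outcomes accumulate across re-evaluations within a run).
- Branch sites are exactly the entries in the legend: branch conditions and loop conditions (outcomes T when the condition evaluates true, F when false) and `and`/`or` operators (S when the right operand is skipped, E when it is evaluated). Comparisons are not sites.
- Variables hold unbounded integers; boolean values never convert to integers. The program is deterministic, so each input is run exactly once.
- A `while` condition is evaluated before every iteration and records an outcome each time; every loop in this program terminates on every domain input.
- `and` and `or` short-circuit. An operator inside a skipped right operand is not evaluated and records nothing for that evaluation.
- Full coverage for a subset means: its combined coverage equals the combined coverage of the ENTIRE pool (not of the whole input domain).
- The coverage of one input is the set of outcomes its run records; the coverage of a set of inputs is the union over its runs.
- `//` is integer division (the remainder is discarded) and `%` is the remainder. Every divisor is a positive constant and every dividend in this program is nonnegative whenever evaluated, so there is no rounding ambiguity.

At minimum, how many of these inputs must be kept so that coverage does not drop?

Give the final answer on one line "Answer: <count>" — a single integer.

input #1, m=9, s=10: events B1->F, B2->T, B3->T, B4->F, B6->E, B5->T; outcomes B1=F, B2=T, B3=T, B4=F, B5=T, B6=E
input #2, m=6, s=7: events B1->F, B2->T, B3->T, B4->T, B6->S, B5->T; outcomes B1=F, B2=T, B3=T, B4=T, B5=T, B6=S
input #3, m=15, s=7: events B1->F, B2->T, B3->T, B4->T, B6->E, B5->T; outcomes B1=F, B2=T, B3=T, B4=T, B5=T, B6=E
input #4, m=15, s=15: events B1->F, B2->T, B3->F, B6->E, B5->F, B7->F, B8->T; outcomes B1=F, B2=T, B3=F, B5=F, B6=E, B7=F, B8=T
input #5, m=2, s=8: events B1->F, B2->T, B3->T, B4->T, B6->S, B5->T; outcomes B1=F, B2=T, B3=T, B4=T, B5=T, B6=S
input #6, m=3, s=3: events B1->F, B2->T, B3->T, B4->T, B6->S, B5->T; outcomes B1=F, B2=T, B3=T, B4=T, B5=T, B6=S
together the pool reaches 12 outcomes: B1=F, B2=T, B3=T, B3=F, B4=T, B4=F, B5=T, B5=F, B6=S, B6=E, B7=F, B8=T
no size-1 subset reaches all 12 outcomes (best union: 7/12)
no size-2 subset reaches all 12 outcomes (best union: 11/12)
at size 3, {1, 2, 4} reaches all 12 outcomes; every lexicographically earlier size-3 subset fails

Answer: 3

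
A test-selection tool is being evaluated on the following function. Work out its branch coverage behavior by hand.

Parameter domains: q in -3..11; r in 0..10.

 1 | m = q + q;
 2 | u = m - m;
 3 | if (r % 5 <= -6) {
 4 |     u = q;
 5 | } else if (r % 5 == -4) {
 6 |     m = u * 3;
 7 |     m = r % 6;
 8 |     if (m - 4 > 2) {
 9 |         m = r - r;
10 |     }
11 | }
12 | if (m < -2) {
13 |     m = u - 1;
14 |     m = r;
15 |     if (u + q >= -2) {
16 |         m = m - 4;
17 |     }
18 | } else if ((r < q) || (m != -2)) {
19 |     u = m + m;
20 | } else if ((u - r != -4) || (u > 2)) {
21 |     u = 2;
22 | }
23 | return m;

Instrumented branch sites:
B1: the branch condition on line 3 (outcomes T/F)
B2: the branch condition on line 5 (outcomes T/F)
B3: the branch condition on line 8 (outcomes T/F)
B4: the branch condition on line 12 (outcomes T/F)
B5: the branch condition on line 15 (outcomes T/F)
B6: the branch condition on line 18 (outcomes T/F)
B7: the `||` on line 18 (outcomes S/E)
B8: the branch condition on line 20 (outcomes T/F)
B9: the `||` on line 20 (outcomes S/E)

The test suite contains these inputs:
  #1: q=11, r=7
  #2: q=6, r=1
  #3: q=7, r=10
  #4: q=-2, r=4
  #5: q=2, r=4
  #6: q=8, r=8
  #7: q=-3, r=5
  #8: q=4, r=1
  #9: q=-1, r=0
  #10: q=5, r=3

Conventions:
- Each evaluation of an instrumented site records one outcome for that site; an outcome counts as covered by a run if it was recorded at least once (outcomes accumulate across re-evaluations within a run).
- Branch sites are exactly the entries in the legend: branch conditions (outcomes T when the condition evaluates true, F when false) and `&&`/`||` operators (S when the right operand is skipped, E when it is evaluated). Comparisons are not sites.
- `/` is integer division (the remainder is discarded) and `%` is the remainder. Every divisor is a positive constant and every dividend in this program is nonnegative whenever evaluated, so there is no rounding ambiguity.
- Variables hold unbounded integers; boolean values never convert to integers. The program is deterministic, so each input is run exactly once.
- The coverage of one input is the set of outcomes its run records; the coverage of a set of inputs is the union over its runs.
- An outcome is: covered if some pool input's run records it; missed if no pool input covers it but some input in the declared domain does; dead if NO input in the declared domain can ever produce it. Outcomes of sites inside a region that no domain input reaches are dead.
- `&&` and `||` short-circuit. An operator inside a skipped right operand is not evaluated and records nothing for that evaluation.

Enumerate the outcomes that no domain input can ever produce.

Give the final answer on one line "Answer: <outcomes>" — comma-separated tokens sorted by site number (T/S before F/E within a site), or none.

checking every outcome against all 165 domain inputs:
  B1=T: zero occurrences over every domain input -> dead
  B2=T: zero occurrences over every domain input -> dead
  B3=T: zero occurrences over every domain input -> dead
  B3=F: zero occurrences over every domain input -> dead
  reachable outcomes have witnesses, e.g. B1=F (e.g. q=-3, r=0), B2=F (e.g. q=-3, r=0), B4=T (e.g. q=-3, r=0), B4=F (e.g. q=-1, r=0)

Answer: B1=T, B2=T, B3=T, B3=F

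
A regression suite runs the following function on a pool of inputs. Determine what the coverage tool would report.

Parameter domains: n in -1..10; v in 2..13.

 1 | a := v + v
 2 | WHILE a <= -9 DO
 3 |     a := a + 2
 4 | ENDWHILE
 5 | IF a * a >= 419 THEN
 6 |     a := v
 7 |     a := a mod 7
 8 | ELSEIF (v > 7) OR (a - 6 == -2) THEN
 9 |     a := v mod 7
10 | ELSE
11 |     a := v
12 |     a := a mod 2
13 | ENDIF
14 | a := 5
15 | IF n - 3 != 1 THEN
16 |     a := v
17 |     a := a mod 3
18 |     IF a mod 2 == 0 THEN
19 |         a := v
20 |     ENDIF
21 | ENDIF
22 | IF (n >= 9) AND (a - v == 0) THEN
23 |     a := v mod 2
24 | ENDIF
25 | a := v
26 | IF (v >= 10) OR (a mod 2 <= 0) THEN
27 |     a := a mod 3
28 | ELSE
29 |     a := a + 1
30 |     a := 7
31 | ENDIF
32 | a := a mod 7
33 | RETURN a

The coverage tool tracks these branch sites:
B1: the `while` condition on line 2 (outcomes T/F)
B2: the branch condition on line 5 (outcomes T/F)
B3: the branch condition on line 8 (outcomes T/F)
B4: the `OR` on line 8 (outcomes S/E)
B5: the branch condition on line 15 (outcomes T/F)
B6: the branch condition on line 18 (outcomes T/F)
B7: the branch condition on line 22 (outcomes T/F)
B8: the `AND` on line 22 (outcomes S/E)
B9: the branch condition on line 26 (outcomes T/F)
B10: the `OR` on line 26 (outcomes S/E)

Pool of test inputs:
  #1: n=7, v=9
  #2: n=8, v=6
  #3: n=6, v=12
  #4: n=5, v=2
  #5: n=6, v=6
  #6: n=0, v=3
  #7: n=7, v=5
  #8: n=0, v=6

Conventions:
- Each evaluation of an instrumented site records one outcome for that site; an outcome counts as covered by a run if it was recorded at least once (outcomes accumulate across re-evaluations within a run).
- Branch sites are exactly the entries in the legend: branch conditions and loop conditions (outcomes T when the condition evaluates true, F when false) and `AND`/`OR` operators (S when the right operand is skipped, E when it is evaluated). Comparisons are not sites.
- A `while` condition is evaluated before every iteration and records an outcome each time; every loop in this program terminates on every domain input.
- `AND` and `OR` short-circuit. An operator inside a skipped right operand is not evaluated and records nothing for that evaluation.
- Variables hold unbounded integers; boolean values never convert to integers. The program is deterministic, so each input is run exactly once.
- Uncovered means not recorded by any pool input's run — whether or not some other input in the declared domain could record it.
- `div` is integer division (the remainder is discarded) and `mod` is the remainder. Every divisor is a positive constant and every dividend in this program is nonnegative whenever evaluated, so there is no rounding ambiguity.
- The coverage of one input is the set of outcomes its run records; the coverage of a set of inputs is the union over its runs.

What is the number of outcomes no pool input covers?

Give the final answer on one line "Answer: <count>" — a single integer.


run #1 (n=7, v=9) runs B1->F, B2->F, B4->S, B3->T, B5->T, B6->T, B8->S, B7->F, B10->E, B9->F; records B1=F, B2=F, B3=T, B4=S, B5=T, B6=T, B7=F, B8=S, B9=F, B10=E
run #2 (n=8, v=6) runs B1->F, B2->F, B4->E, B3->F, B5->T, B6->T, B8->S, B7->F, B10->E, B9->T; records B1=F, B2=F, B3=F, B4=E, B5=T, B6=T, B7=F, B8=S, B9=T, B10=E
run #3 (n=6, v=12) runs B1->F, B2->T, B5->T, B6->T, B8->S, B7->F, B10->S, B9->T; records B1=F, B2=T, B5=T, B6=T, B7=F, B8=S, B9=T, B10=S
run #4 (n=5, v=2) runs B1->F, B2->F, B4->E, B3->T, B5->T, B6->T, B8->S, B7->F, B10->E, B9->T; records B1=F, B2=F, B3=T, B4=E, B5=T, B6=T, B7=F, B8=S, B9=T, B10=E
run #5 (n=6, v=6) runs B1->F, B2->F, B4->E, B3->F, B5->T, B6->T, B8->S, B7->F, B10->E, B9->T; records B1=F, B2=F, B3=F, B4=E, B5=T, B6=T, B7=F, B8=S, B9=T, B10=E
run #6 (n=0, v=3) runs B1->F, B2->F, B4->E, B3->F, B5->T, B6->T, B8->S, B7->F, B10->E, B9->F; records B1=F, B2=F, B3=F, B4=E, B5=T, B6=T, B7=F, B8=S, B9=F, B10=E
run #7 (n=7, v=5) runs B1->F, B2->F, B4->E, B3->F, B5->T, B6->T, B8->S, B7->F, B10->E, B9->F; records B1=F, B2=F, B3=F, B4=E, B5=T, B6=T, B7=F, B8=S, B9=F, B10=E
run #8 (n=0, v=6) runs B1->F, B2->F, B4->E, B3->F, B5->T, B6->T, B8->S, B7->F, B10->E, B9->T; records B1=F, B2=F, B3=F, B4=E, B5=T, B6=T, B7=F, B8=S, B9=T, B10=E
union over the pool: B1=F, B2=T, B2=F, B3=T, B3=F, B4=S, B4=E, B5=T, B6=T, B7=F, B8=S, B9=T, B9=F, B10=S, B10=E
uncovered (5 of 20): B1=T, B5=F, B6=F, B7=T, B8=E
Answer: 5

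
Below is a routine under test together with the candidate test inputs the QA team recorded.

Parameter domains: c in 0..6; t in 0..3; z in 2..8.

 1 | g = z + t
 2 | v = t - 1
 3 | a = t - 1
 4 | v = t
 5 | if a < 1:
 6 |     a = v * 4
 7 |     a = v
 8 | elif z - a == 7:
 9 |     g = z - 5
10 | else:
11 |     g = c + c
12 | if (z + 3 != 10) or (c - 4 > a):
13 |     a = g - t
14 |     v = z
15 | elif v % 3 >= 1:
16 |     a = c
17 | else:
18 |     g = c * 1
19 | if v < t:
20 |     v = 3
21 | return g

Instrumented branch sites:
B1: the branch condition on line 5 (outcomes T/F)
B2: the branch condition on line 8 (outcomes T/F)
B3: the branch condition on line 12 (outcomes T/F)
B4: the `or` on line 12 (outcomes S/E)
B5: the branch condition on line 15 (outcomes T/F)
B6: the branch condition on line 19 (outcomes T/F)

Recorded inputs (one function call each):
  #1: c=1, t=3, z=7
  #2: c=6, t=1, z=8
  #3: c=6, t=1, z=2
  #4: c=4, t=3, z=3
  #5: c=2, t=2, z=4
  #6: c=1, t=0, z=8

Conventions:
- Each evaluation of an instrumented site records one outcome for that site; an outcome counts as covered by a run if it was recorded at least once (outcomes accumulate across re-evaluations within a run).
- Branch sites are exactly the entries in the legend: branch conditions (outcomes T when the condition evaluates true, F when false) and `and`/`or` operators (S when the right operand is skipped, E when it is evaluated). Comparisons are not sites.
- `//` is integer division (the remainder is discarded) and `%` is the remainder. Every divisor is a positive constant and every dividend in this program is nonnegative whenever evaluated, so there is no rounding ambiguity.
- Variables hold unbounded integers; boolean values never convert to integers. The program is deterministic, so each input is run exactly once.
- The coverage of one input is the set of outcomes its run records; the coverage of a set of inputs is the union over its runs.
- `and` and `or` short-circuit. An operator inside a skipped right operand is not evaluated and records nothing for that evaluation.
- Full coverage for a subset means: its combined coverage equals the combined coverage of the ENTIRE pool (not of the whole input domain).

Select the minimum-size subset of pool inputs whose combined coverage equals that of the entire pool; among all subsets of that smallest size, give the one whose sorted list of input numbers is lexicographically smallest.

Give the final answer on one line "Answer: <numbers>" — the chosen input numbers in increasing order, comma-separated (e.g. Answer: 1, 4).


run #1 (c=1, t=3, z=7) runs B1->F, B2->F, B4->E, B3->F, B5->F, B6->F; records B1=F, B2=F, B3=F, B4=E, B5=F, B6=F
run #2 (c=6, t=1, z=8) runs B1->T, B4->S, B3->T, B6->F; records B1=T, B3=T, B4=S, B6=F
run #3 (c=6, t=1, z=2) runs B1->T, B4->S, B3->T, B6->F; records B1=T, B3=T, B4=S, B6=F
run #4 (c=4, t=3, z=3) runs B1->F, B2->F, B4->S, B3->T, B6->F; records B1=F, B2=F, B3=T, B4=S, B6=F
run #5 (c=2, t=2, z=4) runs B1->F, B2->F, B4->S, B3->T, B6->F; records B1=F, B2=F, B3=T, B4=S, B6=F
run #6 (c=1, t=0, z=8) runs B1->T, B4->S, B3->T, B6->F; records B1=T, B3=T, B4=S, B6=F
the full pool covers 9 outcomes: B1=T, B1=F, B2=F, B3=T, B3=F, B4=S, B4=E, B5=F, B6=F
no size-1 subset reaches all 9 outcomes (best union: 6/9)
inputs {1, 2} (size 2) cover everything; no size-2 subset with a lexicographically smaller index list covers all 9
Answer: 1, 2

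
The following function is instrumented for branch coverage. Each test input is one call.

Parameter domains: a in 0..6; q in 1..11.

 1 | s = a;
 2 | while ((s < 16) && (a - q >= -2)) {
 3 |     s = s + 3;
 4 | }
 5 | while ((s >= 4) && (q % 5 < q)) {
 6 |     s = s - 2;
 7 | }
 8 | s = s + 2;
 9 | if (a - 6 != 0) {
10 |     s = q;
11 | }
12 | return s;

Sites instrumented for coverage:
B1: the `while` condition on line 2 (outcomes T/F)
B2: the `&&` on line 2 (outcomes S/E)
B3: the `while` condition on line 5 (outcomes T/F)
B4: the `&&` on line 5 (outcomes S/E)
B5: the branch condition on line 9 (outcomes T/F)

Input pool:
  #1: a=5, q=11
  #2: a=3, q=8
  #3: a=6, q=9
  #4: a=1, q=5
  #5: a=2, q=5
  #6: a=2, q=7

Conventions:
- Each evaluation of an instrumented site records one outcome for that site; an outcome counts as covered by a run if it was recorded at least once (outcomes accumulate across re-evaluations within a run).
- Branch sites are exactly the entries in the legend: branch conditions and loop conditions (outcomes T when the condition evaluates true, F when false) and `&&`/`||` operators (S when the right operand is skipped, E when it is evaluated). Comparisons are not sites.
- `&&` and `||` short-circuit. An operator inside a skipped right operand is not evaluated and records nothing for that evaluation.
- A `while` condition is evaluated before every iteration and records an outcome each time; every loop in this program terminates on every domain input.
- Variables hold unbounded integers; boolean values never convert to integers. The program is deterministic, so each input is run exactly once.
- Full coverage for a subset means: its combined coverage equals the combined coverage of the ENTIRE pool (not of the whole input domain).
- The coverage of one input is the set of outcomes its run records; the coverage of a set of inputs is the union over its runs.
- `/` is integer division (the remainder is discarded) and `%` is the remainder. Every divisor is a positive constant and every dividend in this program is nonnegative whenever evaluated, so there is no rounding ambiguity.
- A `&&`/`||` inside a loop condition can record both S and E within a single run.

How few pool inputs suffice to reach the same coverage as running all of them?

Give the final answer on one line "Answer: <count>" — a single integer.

#1 (a=5, q=11) -> B2->E, B1->F, B4->E, B3->T, B4->S, B3->F, B5->T; covered: B1=F, B2=E, B3=T, B3=F, B4=S, B4=E, B5=T
#2 (a=3, q=8) -> B2->E, B1->F, B4->S, B3->F, B5->T; covered: B1=F, B2=E, B3=F, B4=S, B5=T
#3 (a=6, q=9) -> B2->E, B1->F, B4->E, B3->T, B4->E, B3->T, B4->S, B3->F, B5->F; covered: B1=F, B2=E, B3=T, B3=F, B4=S, B4=E, B5=F
#4 (a=1, q=5) -> B2->E, B1->F, B4->S, B3->F, B5->T; covered: B1=F, B2=E, B3=F, B4=S, B5=T
#5 (a=2, q=5) -> B2->E, B1->F, B4->S, B3->F, B5->T; covered: B1=F, B2=E, B3=F, B4=S, B5=T
#6 (a=2, q=7) -> B2->E, B1->F, B4->S, B3->F, B5->T; covered: B1=F, B2=E, B3=F, B4=S, B5=T
union over all inputs: B1=F, B2=E, B3=T, B3=F, B4=S, B4=E, B5=T, B5=F (8 outcomes)
every size-1 subset falls short of the 8 outcomes (best: 7/8)
the canonical winner is {1, 3}: size 2, full 8-outcome coverage, earliest index list among size-2 covers

Answer: 2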